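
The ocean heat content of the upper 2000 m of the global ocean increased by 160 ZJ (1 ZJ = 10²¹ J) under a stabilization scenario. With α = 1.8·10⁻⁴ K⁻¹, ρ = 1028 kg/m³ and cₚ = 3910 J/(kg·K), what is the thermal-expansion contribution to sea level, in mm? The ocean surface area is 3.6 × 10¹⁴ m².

Per unit area: Q = 160×10²¹ / (3.6×10¹⁴) ≈ 4.444×10⁸ J/m²
Δh = αQ/(ρcₚ) = 1.8×10⁻⁴ × 4.444×10⁸ / (1028 × 3910) ≈ 0.019901 m

Δh = 20 mm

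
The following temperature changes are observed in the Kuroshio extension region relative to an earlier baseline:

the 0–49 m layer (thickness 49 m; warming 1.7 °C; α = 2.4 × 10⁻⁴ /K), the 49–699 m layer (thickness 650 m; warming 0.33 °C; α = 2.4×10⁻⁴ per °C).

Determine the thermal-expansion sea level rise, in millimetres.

0–49 m: 1.7 × 2.4×10⁻⁴ × 49 = 0.019992 m
2.4×10⁻⁴ × 650 × 0.33 = 0.05148 m
Δh = 0.019992 + 0.05148 = 0.071472 m

Δh ≈ 71.5 mm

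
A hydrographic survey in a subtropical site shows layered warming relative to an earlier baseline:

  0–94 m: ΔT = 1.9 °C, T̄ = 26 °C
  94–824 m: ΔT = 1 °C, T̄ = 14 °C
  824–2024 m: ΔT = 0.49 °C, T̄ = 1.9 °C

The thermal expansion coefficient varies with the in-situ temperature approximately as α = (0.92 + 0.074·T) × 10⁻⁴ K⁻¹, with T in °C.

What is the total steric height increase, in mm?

Δh = 256 mm

Layer 1: α = (0.92 + 0.074×26)×10⁻⁴ = 2.844×10⁻⁴ K⁻¹
Layer 2: α = (0.92 + 0.074×14)×10⁻⁴ = 1.956×10⁻⁴ K⁻¹
Layer 3: α = (0.92 + 0.074×1.9)×10⁻⁴ = 1.0606×10⁻⁴ K⁻¹
0–94 m: 94 × 1.9 × 2.844×10⁻⁴ = 0.05079384 m
94–824 m: 1 × 730 × 1.956×10⁻⁴ = 0.142788 m
824–2024 m: 1200 × 1.0606×10⁻⁴ × 0.49 = 0.06236328 m
Δh = 0.05079384 + 0.142788 + 0.06236328 = 0.25594512 m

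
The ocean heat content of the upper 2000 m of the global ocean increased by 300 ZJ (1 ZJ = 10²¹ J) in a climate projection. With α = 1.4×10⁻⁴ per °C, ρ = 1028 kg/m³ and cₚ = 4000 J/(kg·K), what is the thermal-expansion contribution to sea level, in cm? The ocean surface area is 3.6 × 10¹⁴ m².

Per unit area: Q = 300×10²¹ / (3.6×10¹⁴) ≈ 8.333×10⁸ J/m²
Δh = αQ/(ρcₚ) = 1.4×10⁻⁴ × 8.333×10⁸ / (1028 × 4000) ≈ 0.028371 m

about 2.84 cm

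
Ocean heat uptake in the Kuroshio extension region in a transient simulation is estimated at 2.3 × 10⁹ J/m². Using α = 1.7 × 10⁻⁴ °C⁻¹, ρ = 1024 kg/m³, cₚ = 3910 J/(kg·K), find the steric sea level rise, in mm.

97.7 mm

Δh = αQ/(ρcₚ) = 1.7×10⁻⁴ × 2.3×10⁹ / (1024 × 3910) ≈ 0.097656 m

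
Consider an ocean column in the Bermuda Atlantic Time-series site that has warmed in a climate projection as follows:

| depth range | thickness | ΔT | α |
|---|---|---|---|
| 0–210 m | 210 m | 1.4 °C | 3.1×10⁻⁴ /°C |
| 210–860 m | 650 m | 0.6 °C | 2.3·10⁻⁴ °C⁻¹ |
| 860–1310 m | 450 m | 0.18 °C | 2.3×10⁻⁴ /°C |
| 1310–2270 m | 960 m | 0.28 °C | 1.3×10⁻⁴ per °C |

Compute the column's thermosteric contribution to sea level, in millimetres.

Layer 1: 1.4 × 210 × 3.1×10⁻⁴ = 0.09114 m
210–860 m: 2.3×10⁻⁴ × 0.6 × 650 = 0.08970 m
860–1310 m: 0.18 × 450 × 2.3×10⁻⁴ = 0.01863 m
0.28 × 1.3×10⁻⁴ × 960 = 0.034944 m
Δh = 0.09114 + 0.08970 + 0.01863 + 0.034944 = 0.234414 m

234 mm of thermosteric rise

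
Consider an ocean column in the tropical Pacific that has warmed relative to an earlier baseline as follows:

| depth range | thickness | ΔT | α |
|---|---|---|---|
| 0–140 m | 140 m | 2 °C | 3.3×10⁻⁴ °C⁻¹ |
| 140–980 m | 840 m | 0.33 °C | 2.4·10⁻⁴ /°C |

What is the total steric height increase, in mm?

Δh = 159 mm

0–140 m: 2 × 3.3×10⁻⁴ × 140 = 0.09240 m
140–980 m: 2.4×10⁻⁴ × 840 × 0.33 = 0.066528 m
Δh = 0.09240 + 0.066528 = 0.158928 m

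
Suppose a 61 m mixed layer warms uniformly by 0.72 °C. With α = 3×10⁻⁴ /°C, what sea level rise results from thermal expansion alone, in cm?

Δh = αΔT·H = 3×10⁻⁴ × 0.72 × 61 = 0.013176 m

Δh ≈ 1.32 cm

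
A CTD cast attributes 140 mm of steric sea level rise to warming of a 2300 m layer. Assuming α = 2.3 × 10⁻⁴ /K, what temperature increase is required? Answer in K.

ΔT = Δh/(αH) = 0.14 / (2.3×10⁻⁴ × 2300) ≈ 0.2647 K

ΔT ≈ 0.265 K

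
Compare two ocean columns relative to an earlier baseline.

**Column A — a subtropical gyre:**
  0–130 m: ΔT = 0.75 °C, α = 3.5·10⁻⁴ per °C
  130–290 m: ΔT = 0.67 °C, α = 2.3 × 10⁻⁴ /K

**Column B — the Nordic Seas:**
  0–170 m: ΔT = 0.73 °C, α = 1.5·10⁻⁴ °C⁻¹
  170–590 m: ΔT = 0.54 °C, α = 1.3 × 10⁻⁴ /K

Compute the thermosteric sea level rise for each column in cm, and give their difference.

A 0–130 m: 130 × 0.75 × 3.5×10⁻⁴ = 0.034125 m
A Layer 2: 0.67 × 160 × 2.3×10⁻⁴ = 0.024656 m
A total: 0.058781 m
B 170 × 1.5×10⁻⁴ × 0.73 = 0.018615 m
B 170–590 m: 0.54 × 420 × 1.3×10⁻⁴ = 0.029484 m
B total: 0.048099 m
Difference: 0.058781 − 0.048099 = 0.010682 m

Δh_A ≈ 5.9 cm, Δh_B ≈ 4.8 cm; difference ≈ 1.1 cm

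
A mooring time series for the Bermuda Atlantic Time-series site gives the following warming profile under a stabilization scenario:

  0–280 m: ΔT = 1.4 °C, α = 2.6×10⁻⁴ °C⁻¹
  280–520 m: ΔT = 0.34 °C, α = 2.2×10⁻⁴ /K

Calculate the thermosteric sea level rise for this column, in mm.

1.4 × 280 × 2.6×10⁻⁴ = 0.10192 m
2.2×10⁻⁴ × 240 × 0.34 = 0.017952 m
Δh = 0.10192 + 0.017952 = 0.119872 m ≈ 120 mm

Δh ≈ 120 mm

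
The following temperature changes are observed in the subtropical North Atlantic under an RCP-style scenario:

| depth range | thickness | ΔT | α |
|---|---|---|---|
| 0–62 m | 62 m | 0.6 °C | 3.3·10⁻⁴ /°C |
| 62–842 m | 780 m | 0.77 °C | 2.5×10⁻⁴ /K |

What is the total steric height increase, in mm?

0.6 × 62 × 3.3×10⁻⁴ = 0.012276 m
62–842 m: 780 × 0.77 × 2.5×10⁻⁴ = 0.15015 m
Δh = 0.012276 + 0.15015 = 0.162426 m

Δh ≈ 160 mm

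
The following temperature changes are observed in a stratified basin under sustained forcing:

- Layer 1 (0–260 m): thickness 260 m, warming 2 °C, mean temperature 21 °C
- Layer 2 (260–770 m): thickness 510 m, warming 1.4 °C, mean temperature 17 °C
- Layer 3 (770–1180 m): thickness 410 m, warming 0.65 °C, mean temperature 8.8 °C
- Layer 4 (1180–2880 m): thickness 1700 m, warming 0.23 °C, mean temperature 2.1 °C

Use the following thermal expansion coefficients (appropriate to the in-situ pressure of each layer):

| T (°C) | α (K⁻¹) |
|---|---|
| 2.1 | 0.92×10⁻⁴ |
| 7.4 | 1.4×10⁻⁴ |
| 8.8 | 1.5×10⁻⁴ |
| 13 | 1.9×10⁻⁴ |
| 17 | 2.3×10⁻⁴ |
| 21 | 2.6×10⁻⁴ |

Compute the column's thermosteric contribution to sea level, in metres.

Layer 1 at 21 °C → α = 2.6×10⁻⁴ K⁻¹
Layer 2 at 17 °C → α = 2.3×10⁻⁴ K⁻¹
Layer 3 at 8.8 °C → α = 1.5×10⁻⁴ K⁻¹
Layer 4 at 2.1 °C → α = 0.92×10⁻⁴ K⁻¹
2.6×10⁻⁴ × 260 × 2 = 0.13520 m
260–770 m: 1.4 × 2.3×10⁻⁴ × 510 = 0.16422 m
770–1180 m: 410 × 0.65 × 1.5×10⁻⁴ = 0.039975 m
1180–2880 m: 0.23 × 0.92×10⁻⁴ × 1700 = 0.035972 m
Δh = 0.13520 + 0.16422 + 0.039975 + 0.035972 = 0.375367 m ≈ 0.375 m

0.375 m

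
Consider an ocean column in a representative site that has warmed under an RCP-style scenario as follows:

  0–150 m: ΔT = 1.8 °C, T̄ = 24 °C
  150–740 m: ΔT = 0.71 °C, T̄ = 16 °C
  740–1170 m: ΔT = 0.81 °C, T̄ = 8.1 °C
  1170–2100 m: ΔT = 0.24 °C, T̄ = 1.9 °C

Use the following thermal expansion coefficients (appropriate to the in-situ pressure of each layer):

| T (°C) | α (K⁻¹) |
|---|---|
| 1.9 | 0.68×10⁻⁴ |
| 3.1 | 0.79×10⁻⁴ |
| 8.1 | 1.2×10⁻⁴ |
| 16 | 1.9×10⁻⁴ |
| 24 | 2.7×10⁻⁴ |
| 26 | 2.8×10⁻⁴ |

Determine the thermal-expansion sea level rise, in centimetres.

20.9 cm

Layer 1 at 24 °C → α = 2.7×10⁻⁴ K⁻¹
Layer 2 at 16 °C → α = 1.9×10⁻⁴ K⁻¹
Layer 3 at 8.1 °C → α = 1.2×10⁻⁴ K⁻¹
Layer 4 at 1.9 °C → α = 0.68×10⁻⁴ K⁻¹
1.8 × 150 × 2.7×10⁻⁴ = 0.07290 m
150–740 m: 1.9×10⁻⁴ × 590 × 0.71 = 0.079591 m
1.2×10⁻⁴ × 0.81 × 430 = 0.041796 m
1170–2100 m: 0.68×10⁻⁴ × 0.24 × 930 = 0.0151776 m
Δh = 0.07290 + 0.079591 + 0.041796 + 0.0151776 = 0.2094646 m ≈ 20.9 cm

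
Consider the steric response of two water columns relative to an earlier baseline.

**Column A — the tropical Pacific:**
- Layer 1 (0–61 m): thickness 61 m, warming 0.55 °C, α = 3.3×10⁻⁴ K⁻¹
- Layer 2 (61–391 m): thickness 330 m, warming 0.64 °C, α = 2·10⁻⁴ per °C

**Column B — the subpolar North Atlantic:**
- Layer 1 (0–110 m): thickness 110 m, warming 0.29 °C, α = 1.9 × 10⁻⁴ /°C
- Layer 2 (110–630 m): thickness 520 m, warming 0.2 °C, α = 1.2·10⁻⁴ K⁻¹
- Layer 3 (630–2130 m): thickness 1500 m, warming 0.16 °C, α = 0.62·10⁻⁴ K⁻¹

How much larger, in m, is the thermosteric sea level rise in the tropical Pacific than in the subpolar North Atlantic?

0.020 m

A Layer 1: 61 × 0.55 × 3.3×10⁻⁴ = 0.0110715 m
A 61–391 m: 2×10⁻⁴ × 0.64 × 330 = 0.04224 m
A total: 0.0533115 m
B 0–110 m: 110 × 1.9×10⁻⁴ × 0.29 = 0.006061 m
B 1.2×10⁻⁴ × 520 × 0.2 = 0.01248 m
B Layer 3: 0.16 × 0.62×10⁻⁴ × 1500 = 0.01488 m
B total: 0.033421 m
Difference: 0.0533115 − 0.033421 = 0.0198905 m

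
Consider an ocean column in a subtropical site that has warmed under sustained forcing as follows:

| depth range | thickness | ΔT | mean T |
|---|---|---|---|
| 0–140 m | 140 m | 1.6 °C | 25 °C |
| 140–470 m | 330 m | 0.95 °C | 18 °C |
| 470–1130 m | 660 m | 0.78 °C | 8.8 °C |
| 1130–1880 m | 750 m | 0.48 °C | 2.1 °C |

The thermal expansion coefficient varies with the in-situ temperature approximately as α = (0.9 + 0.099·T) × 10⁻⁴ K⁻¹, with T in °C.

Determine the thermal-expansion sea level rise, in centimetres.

Δh = 29 cm

Layer 1: α = (0.9 + 0.099×25)×10⁻⁴ = 3.375×10⁻⁴ K⁻¹
Layer 2: α = (0.9 + 0.099×18)×10⁻⁴ = 2.682×10⁻⁴ K⁻¹
Layer 3: α = (0.9 + 0.099×8.8)×10⁻⁴ = 1.7712×10⁻⁴ K⁻¹
Layer 4: α = (0.9 + 0.099×2.1)×10⁻⁴ = 1.1079×10⁻⁴ K⁻¹
0–140 m: 3.375×10⁻⁴ × 1.6 × 140 = 0.07560 m
0.95 × 330 × 2.682×10⁻⁴ = 0.0840807 m
660 × 1.7712×10⁻⁴ × 0.78 = 0.091181376 m
1130–1880 m: 750 × 0.48 × 1.1079×10⁻⁴ = 0.0398844 m
Δh = 0.07560 + 0.0840807 + 0.091181376 + 0.0398844 = 0.290746476 m ≈ 29 cm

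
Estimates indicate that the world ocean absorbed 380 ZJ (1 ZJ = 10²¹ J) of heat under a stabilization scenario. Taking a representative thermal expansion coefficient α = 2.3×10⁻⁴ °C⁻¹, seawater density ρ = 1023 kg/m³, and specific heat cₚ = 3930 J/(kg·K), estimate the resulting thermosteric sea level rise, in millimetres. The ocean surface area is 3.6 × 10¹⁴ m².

60.4 mm of thermosteric rise

Per unit area: Q = 380×10²¹ / (3.6×10¹⁴) ≈ 1.056×10⁹ J/m²
Δh = αQ/(ρcₚ) = 2.3×10⁻⁴ × 1.056×10⁹ / (1023 × 3930) ≈ 0.060412 m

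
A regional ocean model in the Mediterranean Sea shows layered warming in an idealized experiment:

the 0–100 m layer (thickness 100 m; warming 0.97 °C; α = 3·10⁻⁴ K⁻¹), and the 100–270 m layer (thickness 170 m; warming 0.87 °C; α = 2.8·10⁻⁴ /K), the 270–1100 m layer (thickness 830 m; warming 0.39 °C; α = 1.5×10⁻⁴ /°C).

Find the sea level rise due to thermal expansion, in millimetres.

120 mm of thermosteric rise

0–100 m: 3×10⁻⁴ × 100 × 0.97 = 0.02910 m
100–270 m: 2.8×10⁻⁴ × 0.87 × 170 = 0.041412 m
830 × 1.5×10⁻⁴ × 0.39 = 0.048555 m
Δh = 0.02910 + 0.041412 + 0.048555 = 0.119067 m ≈ 120 mm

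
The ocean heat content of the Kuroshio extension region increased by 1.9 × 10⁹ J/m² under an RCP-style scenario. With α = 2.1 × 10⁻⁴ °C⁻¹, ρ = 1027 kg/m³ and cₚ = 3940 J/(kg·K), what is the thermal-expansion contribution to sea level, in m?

0.0986 m of thermosteric rise

Δh = αQ/(ρcₚ) = 2.1×10⁻⁴ × 1.9×10⁹ / (1027 × 3940) ≈ 0.098607 m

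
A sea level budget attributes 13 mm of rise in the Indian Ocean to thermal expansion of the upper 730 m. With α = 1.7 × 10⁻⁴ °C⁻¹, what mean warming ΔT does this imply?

ΔT ≈ 0.105 °C

ΔT = Δh/(αH) = 0.013 / (1.7×10⁻⁴ × 730) ≈ 0.1048 °C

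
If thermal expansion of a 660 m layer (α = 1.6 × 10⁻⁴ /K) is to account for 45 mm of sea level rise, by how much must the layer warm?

0.43 K

ΔT = Δh/(αH) = 0.045 / (1.6×10⁻⁴ × 660) ≈ 0.4261 K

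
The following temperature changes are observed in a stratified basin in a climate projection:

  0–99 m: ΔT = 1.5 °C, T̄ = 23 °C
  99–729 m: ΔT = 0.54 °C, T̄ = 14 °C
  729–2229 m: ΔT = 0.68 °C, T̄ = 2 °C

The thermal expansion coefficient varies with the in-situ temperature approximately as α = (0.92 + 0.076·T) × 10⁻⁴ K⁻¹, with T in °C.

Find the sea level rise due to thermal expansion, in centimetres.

Layer 1: α = (0.92 + 0.076×23)×10⁻⁴ = 2.668×10⁻⁴ K⁻¹
Layer 2: α = (0.92 + 0.076×14)×10⁻⁴ = 1.984×10⁻⁴ K⁻¹
Layer 3: α = (0.92 + 0.076×2)×10⁻⁴ = 1.072×10⁻⁴ K⁻¹
0–99 m: 1.5 × 99 × 2.668×10⁻⁴ = 0.0396198 m
99–729 m: 0.54 × 1.984×10⁻⁴ × 630 = 0.06749568 m
729–2229 m: 1500 × 1.072×10⁻⁴ × 0.68 = 0.109344 m
Δh = 0.0396198 + 0.06749568 + 0.109344 = 0.21645948 m

21.6 cm of thermosteric rise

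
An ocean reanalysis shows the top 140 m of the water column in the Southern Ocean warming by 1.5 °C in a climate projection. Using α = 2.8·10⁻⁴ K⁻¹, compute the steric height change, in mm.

Δh ≈ 58.8 mm

Δh = αΔT·H = 2.8×10⁻⁴ × 1.5 × 140 = 0.05880 m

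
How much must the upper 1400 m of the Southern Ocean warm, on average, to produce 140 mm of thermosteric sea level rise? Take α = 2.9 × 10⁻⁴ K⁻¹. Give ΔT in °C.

ΔT = Δh/(αH) = 0.14 / (2.9×10⁻⁴ × 1400) ≈ 0.3448 °C

ΔT ≈ 0.345 °C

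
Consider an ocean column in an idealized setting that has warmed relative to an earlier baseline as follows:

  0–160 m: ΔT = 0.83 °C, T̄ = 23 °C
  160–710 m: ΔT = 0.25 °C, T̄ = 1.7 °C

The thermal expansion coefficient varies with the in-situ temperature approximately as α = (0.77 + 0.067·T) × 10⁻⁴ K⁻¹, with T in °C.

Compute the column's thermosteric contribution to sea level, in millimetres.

about 42.8 mm

Layer 1: α = (0.77 + 0.067×23)×10⁻⁴ = 2.311×10⁻⁴ K⁻¹
Layer 2: α = (0.77 + 0.067×1.7)×10⁻⁴ = 0.8839×10⁻⁴ K⁻¹
160 × 2.311×10⁻⁴ × 0.83 = 0.03069008 m
550 × 0.8839×10⁻⁴ × 0.25 = 0.012153625 m
Δh = 0.03069008 + 0.012153625 = 0.042843705 m ≈ 42.8 mm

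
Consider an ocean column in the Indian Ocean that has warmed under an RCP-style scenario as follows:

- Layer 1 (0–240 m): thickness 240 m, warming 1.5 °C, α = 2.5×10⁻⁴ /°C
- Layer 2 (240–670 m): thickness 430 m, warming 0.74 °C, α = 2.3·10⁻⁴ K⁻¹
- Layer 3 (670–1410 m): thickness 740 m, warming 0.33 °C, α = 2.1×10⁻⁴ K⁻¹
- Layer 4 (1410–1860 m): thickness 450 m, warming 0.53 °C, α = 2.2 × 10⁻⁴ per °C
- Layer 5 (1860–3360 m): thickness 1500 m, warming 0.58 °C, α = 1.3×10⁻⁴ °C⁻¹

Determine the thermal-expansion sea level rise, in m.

Layer 1: 240 × 1.5 × 2.5×10⁻⁴ = 0.09000 m
240–670 m: 0.74 × 430 × 2.3×10⁻⁴ = 0.073186 m
670–1410 m: 0.33 × 740 × 2.1×10⁻⁴ = 0.051282 m
1410–1860 m: 2.2×10⁻⁴ × 0.53 × 450 = 0.05247 m
0.58 × 1500 × 1.3×10⁻⁴ = 0.11310 m
Δh = 0.09000 + 0.073186 + 0.051282 + 0.05247 + 0.11310 = 0.380038 m

Δh = 0.380 m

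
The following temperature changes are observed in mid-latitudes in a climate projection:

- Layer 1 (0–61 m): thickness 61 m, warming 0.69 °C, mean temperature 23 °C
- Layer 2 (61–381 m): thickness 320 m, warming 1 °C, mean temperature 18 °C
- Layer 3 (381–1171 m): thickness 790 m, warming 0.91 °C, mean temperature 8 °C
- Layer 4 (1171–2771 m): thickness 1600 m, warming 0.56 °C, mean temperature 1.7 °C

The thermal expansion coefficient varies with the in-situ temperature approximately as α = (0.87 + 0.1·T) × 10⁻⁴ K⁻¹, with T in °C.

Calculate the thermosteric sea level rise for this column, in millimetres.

Layer 1: α = (0.87 + 0.1×23)×10⁻⁴ = 3.17×10⁻⁴ K⁻¹
Layer 2: α = (0.87 + 0.1×18)×10⁻⁴ = 2.67×10⁻⁴ K⁻¹
Layer 3: α = (0.87 + 0.1×8)×10⁻⁴ = 1.67×10⁻⁴ K⁻¹
Layer 4: α = (0.87 + 0.1×1.7)×10⁻⁴ = 1.04×10⁻⁴ K⁻¹
Layer 1: 0.69 × 61 × 3.17×10⁻⁴ = 0.01334253 m
61–381 m: 320 × 2.67×10⁻⁴ × 1 = 0.08544 m
0.91 × 790 × 1.67×10⁻⁴ = 0.1200563 m
0.56 × 1.04×10⁻⁴ × 1600 = 0.093184 m
Δh = 0.01334253 + 0.08544 + 0.1200563 + 0.093184 = 0.31202283 m ≈ 312 mm

312 mm of thermosteric rise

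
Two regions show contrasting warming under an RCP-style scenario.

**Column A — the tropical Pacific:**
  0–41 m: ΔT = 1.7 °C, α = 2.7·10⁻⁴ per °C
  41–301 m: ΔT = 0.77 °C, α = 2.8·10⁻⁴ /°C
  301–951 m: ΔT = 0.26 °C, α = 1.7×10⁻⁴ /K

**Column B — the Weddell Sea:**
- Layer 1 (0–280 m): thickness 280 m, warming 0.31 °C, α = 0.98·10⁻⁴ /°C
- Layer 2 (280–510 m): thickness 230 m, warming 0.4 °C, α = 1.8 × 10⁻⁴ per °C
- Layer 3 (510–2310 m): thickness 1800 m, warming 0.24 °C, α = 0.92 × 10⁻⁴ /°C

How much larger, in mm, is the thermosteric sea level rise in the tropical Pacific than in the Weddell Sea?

39 mm larger

A 0–41 m: 1.7 × 41 × 2.7×10⁻⁴ = 0.018819 m
A 41–301 m: 0.77 × 2.8×10⁻⁴ × 260 = 0.056056 m
A Layer 3: 1.7×10⁻⁴ × 0.26 × 650 = 0.02873 m
A total: 0.103605 m
B 280 × 0.31 × 0.98×10⁻⁴ = 0.0085064 m
B Layer 2: 1.8×10⁻⁴ × 230 × 0.4 = 0.01656 m
B 510–2310 m: 1800 × 0.24 × 0.92×10⁻⁴ = 0.039744 m
B total: 0.0648104 m
Difference: 0.103605 − 0.0648104 = 0.0387946 m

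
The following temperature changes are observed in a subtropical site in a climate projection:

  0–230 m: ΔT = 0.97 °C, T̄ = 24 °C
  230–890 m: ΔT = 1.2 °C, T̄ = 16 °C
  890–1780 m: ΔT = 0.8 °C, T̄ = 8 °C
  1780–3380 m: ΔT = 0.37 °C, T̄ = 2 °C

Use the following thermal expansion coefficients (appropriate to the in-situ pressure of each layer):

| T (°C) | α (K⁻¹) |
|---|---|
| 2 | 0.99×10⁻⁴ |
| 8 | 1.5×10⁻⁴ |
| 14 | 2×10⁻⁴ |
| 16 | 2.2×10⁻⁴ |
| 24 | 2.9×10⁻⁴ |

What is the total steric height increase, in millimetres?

Δh = 404 mm

Layer 1 at 24 °C → α = 2.9×10⁻⁴ K⁻¹
Layer 2 at 16 °C → α = 2.2×10⁻⁴ K⁻¹
Layer 3 at 8 °C → α = 1.5×10⁻⁴ K⁻¹
Layer 4 at 2 °C → α = 0.99×10⁻⁴ K⁻¹
Layer 1: 0.97 × 230 × 2.9×10⁻⁴ = 0.064699 m
230–890 m: 2.2×10⁻⁴ × 1.2 × 660 = 0.17424 m
890–1780 m: 890 × 1.5×10⁻⁴ × 0.8 = 0.10680 m
0.37 × 1600 × 0.99×10⁻⁴ = 0.058608 m
Δh = 0.064699 + 0.17424 + 0.10680 + 0.058608 = 0.404347 m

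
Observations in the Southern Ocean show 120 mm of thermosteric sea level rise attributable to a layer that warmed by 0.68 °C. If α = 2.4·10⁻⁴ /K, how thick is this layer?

H = Δh/(αΔT) = 0.12 / (2.4×10⁻⁴ × 0.68) ≈ 735.3 m

H ≈ 740 m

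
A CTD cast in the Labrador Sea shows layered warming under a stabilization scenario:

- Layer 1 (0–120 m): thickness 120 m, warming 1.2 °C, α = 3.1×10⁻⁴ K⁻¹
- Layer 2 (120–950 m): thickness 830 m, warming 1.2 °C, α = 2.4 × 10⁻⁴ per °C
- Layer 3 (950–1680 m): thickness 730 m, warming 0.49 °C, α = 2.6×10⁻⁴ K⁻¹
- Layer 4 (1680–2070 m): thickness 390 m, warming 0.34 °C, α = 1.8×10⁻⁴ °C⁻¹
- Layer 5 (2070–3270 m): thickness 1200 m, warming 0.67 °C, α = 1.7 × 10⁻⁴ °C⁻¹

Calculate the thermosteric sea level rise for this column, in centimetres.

120 × 1.2 × 3.1×10⁻⁴ = 0.04464 m
Layer 2: 830 × 1.2 × 2.4×10⁻⁴ = 0.23904 m
950–1680 m: 730 × 0.49 × 2.6×10⁻⁴ = 0.093002 m
Layer 4: 1.8×10⁻⁴ × 390 × 0.34 = 0.023868 m
Layer 5: 0.67 × 1200 × 1.7×10⁻⁴ = 0.13668 m
Δh = 0.04464 + 0.23904 + 0.093002 + 0.023868 + 0.13668 = 0.53723 m ≈ 53.7 cm

53.7 cm of thermosteric rise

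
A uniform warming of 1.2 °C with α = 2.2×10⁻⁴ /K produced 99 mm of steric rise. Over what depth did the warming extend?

about 375 m

H = Δh/(αΔT) = 0.099 / (2.2×10⁻⁴ × 1.2) = 375.0 m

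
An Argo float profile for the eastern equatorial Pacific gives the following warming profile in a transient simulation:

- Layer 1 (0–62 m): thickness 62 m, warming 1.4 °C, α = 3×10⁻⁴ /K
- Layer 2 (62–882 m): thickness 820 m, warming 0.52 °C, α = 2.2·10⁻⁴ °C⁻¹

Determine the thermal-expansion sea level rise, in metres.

3×10⁻⁴ × 62 × 1.4 = 0.02604 m
820 × 0.52 × 2.2×10⁻⁴ = 0.093808 m
Δh = 0.02604 + 0.093808 = 0.119848 m ≈ 0.120 m

Δh ≈ 0.120 m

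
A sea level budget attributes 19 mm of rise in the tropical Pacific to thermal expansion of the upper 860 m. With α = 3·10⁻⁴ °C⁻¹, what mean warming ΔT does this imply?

ΔT = Δh/(αH) = 0.019 / (3×10⁻⁴ × 860) ≈ 0.07364 °C

0.074 °C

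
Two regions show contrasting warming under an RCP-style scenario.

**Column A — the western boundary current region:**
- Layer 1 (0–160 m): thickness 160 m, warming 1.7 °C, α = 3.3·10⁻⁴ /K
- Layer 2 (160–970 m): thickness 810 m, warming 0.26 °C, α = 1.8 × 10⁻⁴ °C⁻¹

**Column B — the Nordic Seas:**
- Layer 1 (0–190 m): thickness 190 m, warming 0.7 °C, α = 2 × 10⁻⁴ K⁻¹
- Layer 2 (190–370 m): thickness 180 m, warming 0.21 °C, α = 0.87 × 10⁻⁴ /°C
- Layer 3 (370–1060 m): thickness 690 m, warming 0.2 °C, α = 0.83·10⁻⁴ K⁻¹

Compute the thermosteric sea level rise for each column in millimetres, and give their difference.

Δh_A ≈ 130 mm, Δh_B ≈ 41 mm; difference ≈ 86 mm

A 0–160 m: 1.7 × 160 × 3.3×10⁻⁴ = 0.08976 m
A 1.8×10⁻⁴ × 810 × 0.26 = 0.037908 m
A total: 0.127668 m
B 0–190 m: 0.7 × 190 × 2×10⁻⁴ = 0.02660 m
B 190–370 m: 180 × 0.21 × 0.87×10⁻⁴ = 0.0032886 m
B 370–1060 m: 0.2 × 0.83×10⁻⁴ × 690 = 0.011454 m
B total: 0.0413426 m
Difference: 0.127668 − 0.0413426 = 0.0863254 m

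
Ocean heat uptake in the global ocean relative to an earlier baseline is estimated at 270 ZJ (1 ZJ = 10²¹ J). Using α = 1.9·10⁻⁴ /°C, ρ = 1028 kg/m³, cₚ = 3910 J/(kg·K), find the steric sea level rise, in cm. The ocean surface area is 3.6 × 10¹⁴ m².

3.55 cm

Per unit area: Q = 270×10²¹ / (3.6×10¹⁴) = 7.5×10⁸ J/m²
Δh = αQ/(ρcₚ) = 1.9×10⁻⁴ × 7.5×10⁸ / (1028 × 3910) ≈ 0.035452 m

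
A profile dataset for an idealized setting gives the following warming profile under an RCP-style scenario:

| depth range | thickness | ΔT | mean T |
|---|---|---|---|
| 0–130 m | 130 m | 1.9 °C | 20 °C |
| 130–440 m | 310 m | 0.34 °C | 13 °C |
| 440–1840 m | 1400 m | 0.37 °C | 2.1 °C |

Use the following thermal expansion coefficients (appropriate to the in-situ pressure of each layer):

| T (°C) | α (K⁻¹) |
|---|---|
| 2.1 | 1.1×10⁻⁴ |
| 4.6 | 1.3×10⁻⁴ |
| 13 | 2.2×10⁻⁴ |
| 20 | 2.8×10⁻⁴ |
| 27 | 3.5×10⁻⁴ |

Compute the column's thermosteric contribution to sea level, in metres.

Layer 1 at 20 °C → α = 2.8×10⁻⁴ K⁻¹
Layer 2 at 13 °C → α = 2.2×10⁻⁴ K⁻¹
Layer 3 at 2.1 °C → α = 1.1×10⁻⁴ K⁻¹
0–130 m: 1.9 × 2.8×10⁻⁴ × 130 = 0.06916 m
0.34 × 2.2×10⁻⁴ × 310 = 0.023188 m
440–1840 m: 1.1×10⁻⁴ × 0.37 × 1400 = 0.05698 m
Δh = 0.06916 + 0.023188 + 0.05698 = 0.149328 m

0.149 m of thermosteric rise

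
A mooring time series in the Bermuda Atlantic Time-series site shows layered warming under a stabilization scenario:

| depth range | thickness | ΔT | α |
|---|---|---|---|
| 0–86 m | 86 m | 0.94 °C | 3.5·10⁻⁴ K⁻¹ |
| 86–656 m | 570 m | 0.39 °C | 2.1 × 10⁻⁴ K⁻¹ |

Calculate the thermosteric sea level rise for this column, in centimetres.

7.50 cm of thermosteric rise

Layer 1: 3.5×10⁻⁴ × 0.94 × 86 = 0.028294 m
Layer 2: 570 × 0.39 × 2.1×10⁻⁴ = 0.046683 m
Δh = 0.028294 + 0.046683 = 0.074977 m ≈ 7.50 cm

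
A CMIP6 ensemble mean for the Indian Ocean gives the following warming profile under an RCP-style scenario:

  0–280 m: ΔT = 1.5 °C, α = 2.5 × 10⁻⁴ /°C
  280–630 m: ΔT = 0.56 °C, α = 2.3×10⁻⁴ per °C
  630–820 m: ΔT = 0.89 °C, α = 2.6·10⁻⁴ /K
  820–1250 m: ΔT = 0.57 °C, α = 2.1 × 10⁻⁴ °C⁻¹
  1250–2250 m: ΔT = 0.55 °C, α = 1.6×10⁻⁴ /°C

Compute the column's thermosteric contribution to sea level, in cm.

33.4 cm of thermosteric rise

0–280 m: 1.5 × 280 × 2.5×10⁻⁴ = 0.10500 m
280–630 m: 350 × 2.3×10⁻⁴ × 0.56 = 0.04508 m
0.89 × 190 × 2.6×10⁻⁴ = 0.043966 m
Layer 4: 430 × 0.57 × 2.1×10⁻⁴ = 0.051471 m
1.6×10⁻⁴ × 0.55 × 1000 = 0.08800 m
Δh = 0.10500 + 0.04508 + 0.043966 + 0.051471 + 0.08800 = 0.333517 m ≈ 33.4 cm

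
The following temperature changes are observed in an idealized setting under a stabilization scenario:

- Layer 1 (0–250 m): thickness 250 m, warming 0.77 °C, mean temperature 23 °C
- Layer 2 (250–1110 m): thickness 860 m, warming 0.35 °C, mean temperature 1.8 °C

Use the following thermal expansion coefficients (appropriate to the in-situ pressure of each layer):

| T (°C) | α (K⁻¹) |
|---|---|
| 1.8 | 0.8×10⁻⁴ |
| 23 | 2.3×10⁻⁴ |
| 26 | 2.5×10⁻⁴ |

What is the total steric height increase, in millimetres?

Layer 1 at 23 °C → α = 2.3×10⁻⁴ K⁻¹
Layer 2 at 1.8 °C → α = 0.8×10⁻⁴ K⁻¹
250 × 2.3×10⁻⁴ × 0.77 = 0.044275 m
0.35 × 0.8×10⁻⁴ × 860 = 0.02408 m
Δh = 0.044275 + 0.02408 = 0.068355 m

68.4 mm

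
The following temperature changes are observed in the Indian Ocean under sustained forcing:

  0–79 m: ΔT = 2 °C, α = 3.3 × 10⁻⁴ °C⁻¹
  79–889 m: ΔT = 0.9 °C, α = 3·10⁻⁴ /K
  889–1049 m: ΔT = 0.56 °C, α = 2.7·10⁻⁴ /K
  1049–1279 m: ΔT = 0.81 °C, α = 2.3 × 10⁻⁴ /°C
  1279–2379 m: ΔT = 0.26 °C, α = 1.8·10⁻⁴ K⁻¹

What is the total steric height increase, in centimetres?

38.9 cm

79 × 3.3×10⁻⁴ × 2 = 0.05214 m
Layer 2: 0.9 × 3×10⁻⁴ × 810 = 0.21870 m
889–1049 m: 160 × 2.7×10⁻⁴ × 0.56 = 0.024192 m
1049–1279 m: 2.3×10⁻⁴ × 230 × 0.81 = 0.042849 m
Layer 5: 1.8×10⁻⁴ × 1100 × 0.26 = 0.05148 m
Δh = 0.05214 + 0.21870 + 0.024192 + 0.042849 + 0.05148 = 0.389361 m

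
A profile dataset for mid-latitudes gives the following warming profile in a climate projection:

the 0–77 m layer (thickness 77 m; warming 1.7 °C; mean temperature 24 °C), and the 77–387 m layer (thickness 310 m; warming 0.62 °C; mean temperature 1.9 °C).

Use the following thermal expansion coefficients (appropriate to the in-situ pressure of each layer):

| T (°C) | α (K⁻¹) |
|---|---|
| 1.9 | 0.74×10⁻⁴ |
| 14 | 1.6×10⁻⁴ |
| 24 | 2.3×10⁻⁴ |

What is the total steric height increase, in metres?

Layer 1 at 24 °C → α = 2.3×10⁻⁴ K⁻¹
Layer 2 at 1.9 °C → α = 0.74×10⁻⁴ K⁻¹
0–77 m: 77 × 2.3×10⁻⁴ × 1.7 = 0.030107 m
Layer 2: 0.62 × 310 × 0.74×10⁻⁴ = 0.0142228 m
Δh = 0.030107 + 0.0142228 = 0.0443298 m

0.0443 m of thermosteric rise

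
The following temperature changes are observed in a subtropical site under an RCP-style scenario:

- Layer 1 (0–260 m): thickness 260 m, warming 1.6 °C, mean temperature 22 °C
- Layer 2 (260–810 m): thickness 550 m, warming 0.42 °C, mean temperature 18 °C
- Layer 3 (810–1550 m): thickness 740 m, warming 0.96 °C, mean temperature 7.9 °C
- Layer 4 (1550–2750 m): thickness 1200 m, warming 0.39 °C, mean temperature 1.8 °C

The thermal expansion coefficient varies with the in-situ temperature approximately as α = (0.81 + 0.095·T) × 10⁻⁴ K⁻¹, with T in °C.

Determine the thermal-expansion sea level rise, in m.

about 0.34 m

Layer 1: α = (0.81 + 0.095×22)×10⁻⁴ = 2.9×10⁻⁴ K⁻¹
Layer 2: α = (0.81 + 0.095×18)×10⁻⁴ = 2.52×10⁻⁴ K⁻¹
Layer 3: α = (0.81 + 0.095×7.9)×10⁻⁴ = 1.5605×10⁻⁴ K⁻¹
Layer 4: α = (0.81 + 0.095×1.8)×10⁻⁴ = 0.981×10⁻⁴ K⁻¹
2.9×10⁻⁴ × 260 × 1.6 = 0.12064 m
260–810 m: 550 × 0.42 × 2.52×10⁻⁴ = 0.058212 m
Layer 3: 0.96 × 740 × 1.5605×10⁻⁴ = 0.11085792 m
Layer 4: 0.981×10⁻⁴ × 1200 × 0.39 = 0.0459108 m
Δh = 0.12064 + 0.058212 + 0.11085792 + 0.0459108 = 0.33562072 m ≈ 0.34 m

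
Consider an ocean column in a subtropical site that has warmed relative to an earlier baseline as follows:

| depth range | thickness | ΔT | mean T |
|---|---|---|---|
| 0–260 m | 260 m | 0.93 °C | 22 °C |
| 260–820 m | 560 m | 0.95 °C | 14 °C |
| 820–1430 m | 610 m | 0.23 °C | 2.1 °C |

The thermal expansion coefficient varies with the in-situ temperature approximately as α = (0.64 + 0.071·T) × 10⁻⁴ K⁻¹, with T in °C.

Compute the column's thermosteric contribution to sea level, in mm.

Δh ≈ 151 mm

Layer 1: α = (0.64 + 0.071×22)×10⁻⁴ = 2.202×10⁻⁴ K⁻¹
Layer 2: α = (0.64 + 0.071×14)×10⁻⁴ = 1.634×10⁻⁴ K⁻¹
Layer 3: α = (0.64 + 0.071×2.1)×10⁻⁴ = 0.7891×10⁻⁴ K⁻¹
0.93 × 2.202×10⁻⁴ × 260 = 0.05324436 m
1.634×10⁻⁴ × 0.95 × 560 = 0.0869288 m
Layer 3: 610 × 0.7891×10⁻⁴ × 0.23 = 0.011071073 m
Δh = 0.05324436 + 0.0869288 + 0.011071073 = 0.151244233 m ≈ 151 mm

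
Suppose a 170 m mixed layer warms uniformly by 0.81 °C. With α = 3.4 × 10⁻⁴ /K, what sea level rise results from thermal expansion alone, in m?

Δh ≈ 0.0468 m

Δh = αΔT·H = 3.4×10⁻⁴ × 0.81 × 170 = 0.046818 m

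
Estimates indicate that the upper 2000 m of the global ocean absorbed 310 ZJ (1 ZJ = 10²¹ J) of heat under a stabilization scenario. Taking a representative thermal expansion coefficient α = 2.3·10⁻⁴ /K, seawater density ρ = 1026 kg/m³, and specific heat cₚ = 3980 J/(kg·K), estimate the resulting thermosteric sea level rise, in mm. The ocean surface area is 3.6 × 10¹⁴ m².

Per unit area: Q = 310×10²¹ / (3.6×10¹⁴) ≈ 8.611×10⁸ J/m²
Δh = αQ/(ρcₚ) = 2.3×10⁻⁴ × 8.611×10⁸ / (1026 × 3980) ≈ 0.048501 m

Δh ≈ 49 mm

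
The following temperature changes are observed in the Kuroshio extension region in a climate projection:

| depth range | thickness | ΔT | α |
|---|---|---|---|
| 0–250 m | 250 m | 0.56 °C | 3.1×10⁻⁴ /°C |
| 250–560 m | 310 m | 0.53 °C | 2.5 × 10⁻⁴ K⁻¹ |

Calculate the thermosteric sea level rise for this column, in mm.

about 84.5 mm

0–250 m: 250 × 3.1×10⁻⁴ × 0.56 = 0.04340 m
2.5×10⁻⁴ × 310 × 0.53 = 0.041075 m
Δh = 0.04340 + 0.041075 = 0.084475 m ≈ 84.5 mm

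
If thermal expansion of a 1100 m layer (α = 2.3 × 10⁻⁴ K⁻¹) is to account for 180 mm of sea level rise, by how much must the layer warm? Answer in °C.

ΔT = Δh/(αH) = 0.18 / (2.3×10⁻⁴ × 1100) ≈ 0.7115 °C

ΔT ≈ 0.71 °C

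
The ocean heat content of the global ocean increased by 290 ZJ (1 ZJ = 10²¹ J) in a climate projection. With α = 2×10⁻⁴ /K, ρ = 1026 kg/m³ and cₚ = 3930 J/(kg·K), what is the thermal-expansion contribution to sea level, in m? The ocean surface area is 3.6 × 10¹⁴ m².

Per unit area: Q = 290×10²¹ / (3.6×10¹⁴) ≈ 8.056×10⁸ J/m²
Δh = αQ/(ρcₚ) = 2×10⁻⁴ × 8.056×10⁸ / (1026 × 3930) ≈ 0.039959 m

Δh = 0.0400 m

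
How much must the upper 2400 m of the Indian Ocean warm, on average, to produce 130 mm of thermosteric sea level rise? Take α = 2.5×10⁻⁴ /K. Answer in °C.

about 0.217 °C

ΔT = Δh/(αH) = 0.13 / (2.5×10⁻⁴ × 2400) ≈ 0.2167 °C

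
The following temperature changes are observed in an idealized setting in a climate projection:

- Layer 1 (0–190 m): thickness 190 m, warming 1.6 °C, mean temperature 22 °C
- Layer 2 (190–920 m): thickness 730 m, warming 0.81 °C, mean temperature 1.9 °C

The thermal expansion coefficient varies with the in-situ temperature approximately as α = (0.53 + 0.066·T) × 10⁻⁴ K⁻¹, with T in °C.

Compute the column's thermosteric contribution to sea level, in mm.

Layer 1: α = (0.53 + 0.066×22)×10⁻⁴ = 1.982×10⁻⁴ K⁻¹
Layer 2: α = (0.53 + 0.066×1.9)×10⁻⁴ = 0.6554×10⁻⁴ K⁻¹
Layer 1: 190 × 1.982×10⁻⁴ × 1.6 = 0.0602528 m
190–920 m: 730 × 0.6554×10⁻⁴ × 0.81 = 0.038753802 m
Δh = 0.0602528 + 0.038753802 = 0.099006602 m

99.0 mm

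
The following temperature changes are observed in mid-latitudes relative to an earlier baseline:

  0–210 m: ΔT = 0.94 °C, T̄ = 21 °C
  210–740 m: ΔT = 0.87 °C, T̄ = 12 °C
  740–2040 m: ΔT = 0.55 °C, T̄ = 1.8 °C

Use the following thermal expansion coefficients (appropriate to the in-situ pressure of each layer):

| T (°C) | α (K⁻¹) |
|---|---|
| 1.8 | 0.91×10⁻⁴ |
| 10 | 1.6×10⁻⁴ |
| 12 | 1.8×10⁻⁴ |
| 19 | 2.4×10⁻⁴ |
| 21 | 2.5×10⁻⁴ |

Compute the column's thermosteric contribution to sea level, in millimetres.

Layer 1 at 21 °C → α = 2.5×10⁻⁴ K⁻¹
Layer 2 at 12 °C → α = 1.8×10⁻⁴ K⁻¹
Layer 3 at 1.8 °C → α = 0.91×10⁻⁴ K⁻¹
Layer 1: 210 × 0.94 × 2.5×10⁻⁴ = 0.04935 m
Layer 2: 1.8×10⁻⁴ × 0.87 × 530 = 0.082998 m
0.55 × 1300 × 0.91×10⁻⁴ = 0.065065 m
Δh = 0.04935 + 0.082998 + 0.065065 = 0.197413 m

about 200 mm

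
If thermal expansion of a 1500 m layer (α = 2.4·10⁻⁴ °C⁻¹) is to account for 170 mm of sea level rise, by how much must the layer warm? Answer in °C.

ΔT = Δh/(αH) = 0.17 / (2.4×10⁻⁴ × 1500) ≈ 0.4722 °C

ΔT ≈ 0.472 °C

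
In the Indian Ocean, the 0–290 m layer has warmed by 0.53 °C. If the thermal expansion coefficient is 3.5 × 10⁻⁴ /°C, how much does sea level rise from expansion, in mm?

Δh = αΔT·H = 3.5×10⁻⁴ × 0.53 × 290 = 0.053795 m

about 53.8 mm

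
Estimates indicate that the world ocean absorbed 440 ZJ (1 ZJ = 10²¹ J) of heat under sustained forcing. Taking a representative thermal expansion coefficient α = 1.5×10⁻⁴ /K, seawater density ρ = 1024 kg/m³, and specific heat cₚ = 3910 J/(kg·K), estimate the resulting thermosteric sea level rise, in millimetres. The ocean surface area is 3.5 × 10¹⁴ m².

Per unit area: Q = 440×10²¹ / (3.5×10¹⁴) ≈ 1.257×10⁹ J/m²
Δh = αQ/(ρcₚ) = 1.5×10⁻⁴ × 1.257×10⁹ / (1024 × 3910) ≈ 0.047092 m

Δh ≈ 47 mm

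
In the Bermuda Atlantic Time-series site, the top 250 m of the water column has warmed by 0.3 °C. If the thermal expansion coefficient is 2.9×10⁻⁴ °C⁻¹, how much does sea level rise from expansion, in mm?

Δh = αΔT·H = 2.9×10⁻⁴ × 0.3 × 250 = 0.02175 m

22 mm of thermosteric rise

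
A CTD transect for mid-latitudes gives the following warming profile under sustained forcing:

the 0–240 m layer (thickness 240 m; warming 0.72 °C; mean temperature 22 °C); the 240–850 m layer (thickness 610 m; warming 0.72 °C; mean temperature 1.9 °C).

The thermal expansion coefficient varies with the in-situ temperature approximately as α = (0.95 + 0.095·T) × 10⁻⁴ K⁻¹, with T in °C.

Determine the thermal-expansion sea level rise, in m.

Layer 1: α = (0.95 + 0.095×22)×10⁻⁴ = 3.04×10⁻⁴ K⁻¹
Layer 2: α = (0.95 + 0.095×1.9)×10⁻⁴ = 1.1305×10⁻⁴ K⁻¹
240 × 0.72 × 3.04×10⁻⁴ = 0.0525312 m
0.72 × 1.1305×10⁻⁴ × 610 = 0.04965156 m
Δh = 0.0525312 + 0.04965156 = 0.10218276 m ≈ 0.10 m

Δh ≈ 0.10 m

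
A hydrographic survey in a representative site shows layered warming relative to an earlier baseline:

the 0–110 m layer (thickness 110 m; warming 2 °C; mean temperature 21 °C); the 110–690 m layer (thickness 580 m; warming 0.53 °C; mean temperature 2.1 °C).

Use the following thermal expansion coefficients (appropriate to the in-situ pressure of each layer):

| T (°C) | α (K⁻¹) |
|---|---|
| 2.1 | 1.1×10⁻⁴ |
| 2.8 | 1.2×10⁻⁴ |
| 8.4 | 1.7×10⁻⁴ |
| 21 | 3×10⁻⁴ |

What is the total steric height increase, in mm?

Layer 1 at 21 °C → α = 3×10⁻⁴ K⁻¹
Layer 2 at 2.1 °C → α = 1.1×10⁻⁴ K⁻¹
3×10⁻⁴ × 110 × 2 = 0.06600 m
Layer 2: 1.1×10⁻⁴ × 580 × 0.53 = 0.033814 m
Δh = 0.06600 + 0.033814 = 0.099814 m

100 mm of thermosteric rise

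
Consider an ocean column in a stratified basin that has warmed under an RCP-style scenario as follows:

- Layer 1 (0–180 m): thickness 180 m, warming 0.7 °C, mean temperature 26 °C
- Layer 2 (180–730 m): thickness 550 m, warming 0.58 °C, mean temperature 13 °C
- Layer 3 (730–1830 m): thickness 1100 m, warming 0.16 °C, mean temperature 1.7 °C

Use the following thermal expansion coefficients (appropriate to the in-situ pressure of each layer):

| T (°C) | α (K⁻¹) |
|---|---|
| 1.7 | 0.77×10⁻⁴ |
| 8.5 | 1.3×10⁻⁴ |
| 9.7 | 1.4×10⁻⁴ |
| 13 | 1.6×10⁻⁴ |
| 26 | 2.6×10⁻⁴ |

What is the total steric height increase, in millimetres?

Layer 1 at 26 °C → α = 2.6×10⁻⁴ K⁻¹
Layer 2 at 13 °C → α = 1.6×10⁻⁴ K⁻¹
Layer 3 at 1.7 °C → α = 0.77×10⁻⁴ K⁻¹
0–180 m: 180 × 0.7 × 2.6×10⁻⁴ = 0.03276 m
180–730 m: 1.6×10⁻⁴ × 0.58 × 550 = 0.05104 m
1100 × 0.77×10⁻⁴ × 0.16 = 0.013552 m
Δh = 0.03276 + 0.05104 + 0.013552 = 0.097352 m

Δh ≈ 97 mm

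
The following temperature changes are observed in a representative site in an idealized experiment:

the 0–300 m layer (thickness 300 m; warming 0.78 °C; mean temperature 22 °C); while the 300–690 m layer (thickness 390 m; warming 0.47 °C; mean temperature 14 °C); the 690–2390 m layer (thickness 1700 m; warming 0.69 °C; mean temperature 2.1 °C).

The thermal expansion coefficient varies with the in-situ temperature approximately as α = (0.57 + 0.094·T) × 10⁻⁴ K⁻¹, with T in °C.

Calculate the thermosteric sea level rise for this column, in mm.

Layer 1: α = (0.57 + 0.094×22)×10⁻⁴ = 2.638×10⁻⁴ K⁻¹
Layer 2: α = (0.57 + 0.094×14)×10⁻⁴ = 1.886×10⁻⁴ K⁻¹
Layer 3: α = (0.57 + 0.094×2.1)×10⁻⁴ = 0.7674×10⁻⁴ K⁻¹
0–300 m: 300 × 2.638×10⁻⁴ × 0.78 = 0.0617292 m
1.886×10⁻⁴ × 0.47 × 390 = 0.03457038 m
Layer 3: 1700 × 0.7674×10⁻⁴ × 0.69 = 0.09001602 m
Δh = 0.0617292 + 0.03457038 + 0.09001602 = 0.1863156 m ≈ 186 mm

Δh = 186 mm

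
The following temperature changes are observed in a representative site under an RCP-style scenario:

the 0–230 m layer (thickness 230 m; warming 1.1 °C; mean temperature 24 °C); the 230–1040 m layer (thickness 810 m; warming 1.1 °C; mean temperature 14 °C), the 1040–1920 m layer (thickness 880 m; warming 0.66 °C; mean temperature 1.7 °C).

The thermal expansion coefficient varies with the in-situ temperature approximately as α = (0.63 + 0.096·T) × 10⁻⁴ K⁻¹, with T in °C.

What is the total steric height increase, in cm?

Layer 1: α = (0.63 + 0.096×24)×10⁻⁴ = 2.934×10⁻⁴ K⁻¹
Layer 2: α = (0.63 + 0.096×14)×10⁻⁴ = 1.974×10⁻⁴ K⁻¹
Layer 3: α = (0.63 + 0.096×1.7)×10⁻⁴ = 0.7932×10⁻⁴ K⁻¹
2.934×10⁻⁴ × 1.1 × 230 = 0.0742302 m
230–1040 m: 1.974×10⁻⁴ × 1.1 × 810 = 0.1758834 m
0.66 × 880 × 0.7932×10⁻⁴ = 0.046069056 m
Δh = 0.0742302 + 0.1758834 + 0.046069056 = 0.296182656 m

Δh = 30 cm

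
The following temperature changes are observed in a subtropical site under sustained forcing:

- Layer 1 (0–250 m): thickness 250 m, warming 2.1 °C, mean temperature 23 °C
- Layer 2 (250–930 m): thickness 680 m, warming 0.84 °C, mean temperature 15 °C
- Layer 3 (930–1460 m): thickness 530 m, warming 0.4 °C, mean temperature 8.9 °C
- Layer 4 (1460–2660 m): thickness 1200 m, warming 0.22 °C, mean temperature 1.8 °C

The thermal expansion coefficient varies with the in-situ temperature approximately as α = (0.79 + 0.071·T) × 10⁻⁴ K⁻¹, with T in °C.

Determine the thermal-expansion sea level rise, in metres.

Layer 1: α = (0.79 + 0.071×23)×10⁻⁴ = 2.423×10⁻⁴ K⁻¹
Layer 2: α = (0.79 + 0.071×15)×10⁻⁴ = 1.855×10⁻⁴ K⁻¹
Layer 3: α = (0.79 + 0.071×8.9)×10⁻⁴ = 1.4219×10⁻⁴ K⁻¹
Layer 4: α = (0.79 + 0.071×1.8)×10⁻⁴ = 0.9178×10⁻⁴ K⁻¹
250 × 2.423×10⁻⁴ × 2.1 = 0.1272075 m
0.84 × 680 × 1.855×10⁻⁴ = 0.1059576 m
930–1460 m: 1.4219×10⁻⁴ × 530 × 0.4 = 0.03014428 m
1460–2660 m: 1200 × 0.22 × 0.9178×10⁻⁴ = 0.02422992 m
Δh = 0.1272075 + 0.1059576 + 0.03014428 + 0.02422992 = 0.2875393 m

Δh = 0.29 m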